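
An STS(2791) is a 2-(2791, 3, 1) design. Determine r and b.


An STS(v) is a 2-(v, 3, 1) BIBD: block size k = 3, λ = 1.
Replication: r(k − 1) = λ(v − 1) ⇒ r·2 = 2791 − 1 = 2790 ⇒ r = 1395.
Block count: bk = vr ⇒ b·3 = 2791·1395 = 3893445 ⇒ b = 1297815.

r = 1395, b = 1297815.


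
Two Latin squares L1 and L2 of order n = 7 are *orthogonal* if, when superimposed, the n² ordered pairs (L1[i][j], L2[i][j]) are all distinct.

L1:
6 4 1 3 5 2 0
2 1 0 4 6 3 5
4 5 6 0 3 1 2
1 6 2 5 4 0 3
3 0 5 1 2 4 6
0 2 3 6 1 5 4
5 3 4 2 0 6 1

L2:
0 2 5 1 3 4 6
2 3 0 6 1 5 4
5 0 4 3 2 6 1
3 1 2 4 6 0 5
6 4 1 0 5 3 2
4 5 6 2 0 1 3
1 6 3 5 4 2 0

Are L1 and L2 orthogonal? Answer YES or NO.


Form the n² = 49 superimposed pairs (L1[i][j], L2[i][j]), row by row (rows and columns indexed from 0):
row 0: (6,0) (4,2) (1,5) (3,1) (5,3) (2,4) (0,6)
row 1: (2,2) (1,3) (0,0) (4,6) (6,1) (3,5) (5,4)
row 2: (4,5) (5,0) (6,4) (0,3) (3,2) (1,6) (2,1)
row 3: (1,3) (6,1) (2,2) (5,4) (4,6) (0,0) (3,5)
row 4: (3,6) (0,4) (5,1) (1,0) (2,5) (4,3) (6,2)
row 5: (0,4) (2,5) (3,6) (6,2) (1,0) (5,1) (4,3)
row 6: (5,1) (3,6) (4,3) (2,5) (0,4) (6,2) (1,0)
Orthogonality requires all 49 pairs distinct.
But the pair (1,3) repeats: cell (1,1) has L1 = 1, L2 = 3, and cell (3,0) has L1 = 1, L2 = 3.
A repeated pair means some other pair never occurs (only 28 distinct pairs out of 49), so the squares are not orthogonal.
Conclusion: NO.

NO


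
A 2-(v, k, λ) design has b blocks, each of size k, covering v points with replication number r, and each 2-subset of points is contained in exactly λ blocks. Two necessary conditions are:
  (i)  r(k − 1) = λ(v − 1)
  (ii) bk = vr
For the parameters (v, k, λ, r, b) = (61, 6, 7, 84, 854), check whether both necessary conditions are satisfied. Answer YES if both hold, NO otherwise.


Condition (i): r(k − 1) = 84·5 = 420; λ(v − 1) = 7·60 = 420. Match? YES.
Condition (ii): bk = 854·6 = 5124; vr = 61·84 = 5124. Match? YES.
Both conditions hold? YES.

YES


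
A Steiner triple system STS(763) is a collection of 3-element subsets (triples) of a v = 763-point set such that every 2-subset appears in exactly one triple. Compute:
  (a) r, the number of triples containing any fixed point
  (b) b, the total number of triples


An STS(v) is a 2-(v, 3, 1) BIBD: block size k = 3, λ = 1.
Replication: r(k − 1) = λ(v − 1) ⇒ r·2 = 763 − 1 = 762 ⇒ r = 381.
Block count: bk = vr ⇒ b·3 = 763·381 = 290703 ⇒ b = 96901.
(Check via b = v(v − 1)/6 = 763·762/6 = 581406/6 = 96901.)

r = 381, b = 96901.


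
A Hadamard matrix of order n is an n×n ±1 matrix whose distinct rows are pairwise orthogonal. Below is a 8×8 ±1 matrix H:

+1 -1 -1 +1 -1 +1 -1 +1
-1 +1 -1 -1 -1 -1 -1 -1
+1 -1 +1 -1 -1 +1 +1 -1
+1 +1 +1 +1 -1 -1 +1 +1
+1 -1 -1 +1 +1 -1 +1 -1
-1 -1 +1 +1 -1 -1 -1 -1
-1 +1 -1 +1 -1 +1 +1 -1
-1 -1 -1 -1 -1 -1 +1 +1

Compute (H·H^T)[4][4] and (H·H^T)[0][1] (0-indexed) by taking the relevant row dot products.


Row 0 of H: [1, -1, -1, 1, -1, 1, -1, 1].
Row 1 of H: [-1, 1, -1, -1, -1, -1, -1, -1].
Row 4 of H: [1, -1, -1, 1, 1, -1, 1, -1].
(H·H^T)[4][4] = Σ_j H[4][j]·H[4][j] = (1)² + (-1)² + (-1)² + (1)² + (1)² + (-1)² + (1)² + (-1)² = 1 + 1 + 1 + 1 + 1 + 1 + 1 + 1 = 8.
(H·H^T)[0][1] = Σ_j H[0][j]·H[1][j] = (1)·(-1) + (-1)·(1) + (-1)·(-1) + (1)·(-1) + (-1)·(-1) + (1)·(-1) + (-1)·(-1) + (1)·(-1) = -1 + -1 + 1 + -1 + 1 + -1 + 1 + -1 = -2.
Rows 0 and 1 are not orthogonal (dot product = -2 ≠ 0), so H is not a Hadamard matrix.

(4,4) entry = 8; (0,1) entry = -2.


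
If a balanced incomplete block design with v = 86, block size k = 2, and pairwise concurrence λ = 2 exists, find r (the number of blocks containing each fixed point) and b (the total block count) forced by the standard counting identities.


Any 2-(v, k, λ) BIBD satisfies two necessary conditions:
  (i)  Each point sits in r blocks, and counting incidences through any fixed point gives r(k − 1) = λ(v − 1), so r = λ(v − 1)/(k − 1).
  (ii) Total incidences bk = vr, so b = vr/k.
Step 1: r = λ(v − 1)/(k − 1) = 2·(86 − 1)/(2 − 1) = 2·85/1 = 170/1 = 170.
Step 2: b = vr/k = 86·170/2 = 14620/2 = 7310.
Check integrality: r = 170 ∈ Z ✓, b = 7310 ∈ Z ✓.
(These identities are necessary conditions: they determine r and b for any design with these parameters, but do not by themselves prove that one exists.)

r = 170, b = 7310.


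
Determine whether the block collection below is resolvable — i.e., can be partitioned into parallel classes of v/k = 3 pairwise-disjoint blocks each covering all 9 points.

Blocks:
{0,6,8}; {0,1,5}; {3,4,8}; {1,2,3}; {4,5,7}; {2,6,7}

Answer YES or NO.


v = 9, block size k = 3, number of blocks = 6.
For resolvability, blocks must partition into parallel classes of size v/k = 3.
Total blocks must therefore be a multiple of 3: 6 = 3·2 + 0 ⇒ divisible ✓.
Greedy packing gives 2 candidate class(es). Each should be a full parallel class (size 3, covers all 9 points).
  Class 1 (3 blocks): {0,6,8}; {1,2,3}; {4,5,7}. Points covered: [0, 1, 2, 3, 4, 5, 6, 7, 8].
  Class 2 (3 blocks): {0,1,5}; {3,4,8}; {2,6,7}. Points covered: [0, 1, 2, 3, 4, 5, 6, 7, 8].
All classes full (size 3)? YES. All classes cover every point? YES.
Resolvable? YES.

YES


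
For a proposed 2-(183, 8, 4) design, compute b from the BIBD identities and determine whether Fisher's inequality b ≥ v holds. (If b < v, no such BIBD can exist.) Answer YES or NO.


r = λ(v − 1)/(k − 1) = 4·182/7 = 104.
b = vr/k = 183·104/8 = 2379.
Fisher's inequality: b ≥ v ⇔ 2379 ≥ 183? YES.

YES


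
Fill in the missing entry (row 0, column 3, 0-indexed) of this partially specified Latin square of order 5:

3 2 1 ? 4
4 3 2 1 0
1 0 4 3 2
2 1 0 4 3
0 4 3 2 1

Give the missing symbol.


Row 0 contains symbols [1, 2, 3, 4] — missing [0].
Column 3 contains symbols [1, 2, 3, 4] — missing [0].
The missing symbol must appear in both missing sets; intersection = [0].
Therefore the hidden value is 0.

Missing value = 0.


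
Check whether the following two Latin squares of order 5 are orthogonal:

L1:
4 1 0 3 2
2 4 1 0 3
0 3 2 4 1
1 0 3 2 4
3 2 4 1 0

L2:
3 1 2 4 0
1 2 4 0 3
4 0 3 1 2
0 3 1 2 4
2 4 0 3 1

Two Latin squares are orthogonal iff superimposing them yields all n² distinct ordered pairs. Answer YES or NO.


Form the n² = 25 superimposed pairs (L1[i][j], L2[i][j]), row by row (rows and columns indexed from 0):
row 0: (4,3) (1,1) (0,2) (3,4) (2,0)
row 1: (2,1) (4,2) (1,4) (0,0) (3,3)
row 2: (0,4) (3,0) (2,3) (4,1) (1,2)
row 3: (1,0) (0,3) (3,1) (2,2) (4,4)
row 4: (3,2) (2,4) (4,0) (1,3) (0,1)
Orthogonality requires all 25 pairs distinct.
Check by first coordinate: for each symbol s of L1, list the L2 entries in the n cells where L1 = s; they must all differ.
  L1 = 0: L2 entries (in reading order) 2, 0, 4, 3, 1 — all 5 distinct ✓
  L1 = 1: L2 entries (in reading order) 1, 4, 2, 0, 3 — all 5 distinct ✓
  L1 = 2: L2 entries (in reading order) 0, 1, 3, 2, 4 — all 5 distinct ✓
  L1 = 3: L2 entries (in reading order) 4, 3, 0, 1, 2 — all 5 distinct ✓
  L1 = 4: L2 entries (in reading order) 3, 2, 1, 4, 0 — all 5 distinct ✓
Every symbol of L1 meets every symbol of L2 exactly once, so all 25 pairs are distinct (25 of 25).
Conclusion: YES.

YES


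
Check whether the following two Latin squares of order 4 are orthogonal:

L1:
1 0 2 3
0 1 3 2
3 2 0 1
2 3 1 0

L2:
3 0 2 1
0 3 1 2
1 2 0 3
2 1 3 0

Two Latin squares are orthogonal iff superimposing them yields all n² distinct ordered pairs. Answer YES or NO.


Form the n² = 16 superimposed pairs (L1[i][j], L2[i][j]), row by row (rows and columns indexed from 0):
row 0: (1,3) (0,0) (2,2) (3,1)
row 1: (0,0) (1,3) (3,1) (2,2)
row 2: (3,1) (2,2) (0,0) (1,3)
row 3: (2,2) (3,1) (1,3) (0,0)
Orthogonality requires all 16 pairs distinct.
But the pair (0,0) repeats: cell (0,1) has L1 = 0, L2 = 0, and cell (1,0) has L1 = 0, L2 = 0.
A repeated pair means some other pair never occurs (only 4 distinct pairs out of 16), so the squares are not orthogonal.
Conclusion: NO.

NO


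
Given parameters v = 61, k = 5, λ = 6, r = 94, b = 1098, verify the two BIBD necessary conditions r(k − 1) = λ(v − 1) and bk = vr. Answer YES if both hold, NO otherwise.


Condition (i): r(k − 1) = 94·4 = 376; λ(v − 1) = 6·60 = 360. Match? NO.
Condition (ii): bk = 1098·5 = 5490; vr = 61·94 = 5734. Match? NO.
Both conditions hold? NO.

NO


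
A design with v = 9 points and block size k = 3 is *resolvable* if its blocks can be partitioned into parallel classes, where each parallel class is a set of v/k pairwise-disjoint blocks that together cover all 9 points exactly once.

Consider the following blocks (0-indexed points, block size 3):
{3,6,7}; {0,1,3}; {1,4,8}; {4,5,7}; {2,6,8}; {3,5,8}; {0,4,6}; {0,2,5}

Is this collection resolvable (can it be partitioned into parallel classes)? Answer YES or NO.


v = 9, block size k = 3, number of blocks = 8.
For resolvability, blocks must partition into parallel classes of size v/k = 3.
Total blocks must therefore be a multiple of 3: 8 = 3·2 + 2 ⇒ not divisible ✗.
Resolvable? NO.

NO


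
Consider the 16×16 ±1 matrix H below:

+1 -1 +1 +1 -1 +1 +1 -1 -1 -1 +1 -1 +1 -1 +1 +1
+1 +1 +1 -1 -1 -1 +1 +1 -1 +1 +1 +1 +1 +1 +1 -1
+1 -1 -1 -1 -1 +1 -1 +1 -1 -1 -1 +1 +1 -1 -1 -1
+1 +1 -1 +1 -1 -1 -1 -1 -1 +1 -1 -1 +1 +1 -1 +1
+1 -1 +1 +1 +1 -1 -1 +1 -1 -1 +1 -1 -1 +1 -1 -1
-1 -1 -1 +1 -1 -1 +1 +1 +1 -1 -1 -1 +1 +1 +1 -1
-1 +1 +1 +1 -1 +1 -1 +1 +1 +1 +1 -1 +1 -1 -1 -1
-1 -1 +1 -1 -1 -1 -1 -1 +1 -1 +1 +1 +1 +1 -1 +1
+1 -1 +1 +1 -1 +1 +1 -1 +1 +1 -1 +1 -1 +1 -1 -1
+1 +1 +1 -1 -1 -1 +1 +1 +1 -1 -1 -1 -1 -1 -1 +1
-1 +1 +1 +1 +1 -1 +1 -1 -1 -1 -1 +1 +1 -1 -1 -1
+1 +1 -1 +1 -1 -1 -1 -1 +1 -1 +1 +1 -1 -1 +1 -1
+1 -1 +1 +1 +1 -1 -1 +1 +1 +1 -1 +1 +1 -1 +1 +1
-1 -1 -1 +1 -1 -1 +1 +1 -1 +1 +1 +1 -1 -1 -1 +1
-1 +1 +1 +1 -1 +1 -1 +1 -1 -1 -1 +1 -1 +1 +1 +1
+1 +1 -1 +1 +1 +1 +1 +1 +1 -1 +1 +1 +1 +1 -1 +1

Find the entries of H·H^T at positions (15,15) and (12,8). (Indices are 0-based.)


Row 8 of H: [1, -1, 1, 1, -1, 1, 1, -1, 1, 1, -1, 1, -1, 1, -1, -1].
Row 12 of H: [1, -1, 1, 1, 1, -1, -1, 1, 1, 1, -1, 1, 1, -1, 1, 1].
Row 15 of H: [1, 1, -1, 1, 1, 1, 1, 1, 1, -1, 1, 1, 1, 1, -1, 1].
(H·H^T)[15][15] = Σ_j H[15][j]·H[15][j] = (1)² + (1)² + (-1)² + (1)² + (1)² + (1)² + (1)² + (1)² + (1)² + (-1)² + (1)² + (1)² + (1)² + (1)² + (-1)² + (1)² = 1 + 1 + 1 + 1 + 1 + 1 + 1 + 1 + 1 + 1 + 1 + 1 + 1 + 1 + 1 + 1 = 16.
(H·H^T)[12][8] = Σ_j H[12][j]·H[8][j] = (1)·(1) + (-1)·(-1) + (1)·(1) + (1)·(1) + (1)·(-1) + (-1)·(1) + (-1)·(1) + (1)·(-1) + (1)·(1) + (1)·(1) + (-1)·(-1) + (1)·(1) + (1)·(-1) + (-1)·(1) + (1)·(-1) + (1)·(-1) = 1 + 1 + 1 + 1 + -1 + -1 + -1 + -1 + 1 + 1 + 1 + 1 + -1 + -1 + -1 + -1 = 0.
So rows 12 and 8 are orthogonal; the diagonal entry equals n = 16.

(15,15) entry = 16; (12,8) entry = 0.


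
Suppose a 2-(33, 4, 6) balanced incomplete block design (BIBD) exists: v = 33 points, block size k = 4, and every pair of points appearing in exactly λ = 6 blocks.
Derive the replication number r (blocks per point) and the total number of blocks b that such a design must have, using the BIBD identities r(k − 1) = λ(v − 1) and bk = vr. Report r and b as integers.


Any 2-(v, k, λ) BIBD satisfies two necessary conditions:
  (i)  Each point sits in r blocks, and counting incidences through any fixed point gives r(k − 1) = λ(v − 1), so r = λ(v − 1)/(k − 1).
  (ii) Total incidences bk = vr, so b = vr/k.
Step 1: r = λ(v − 1)/(k − 1) = 6·(33 − 1)/(4 − 1) = 6·32/3 = 192/3 = 64.
Step 2: b = vr/k = 33·64/4 = 2112/4 = 528.
Check integrality: r = 64 ∈ Z ✓, b = 528 ∈ Z ✓.
(These identities are necessary conditions: they determine r and b for any design with these parameters, but do not by themselves prove that one exists.)

r = 64, b = 528.


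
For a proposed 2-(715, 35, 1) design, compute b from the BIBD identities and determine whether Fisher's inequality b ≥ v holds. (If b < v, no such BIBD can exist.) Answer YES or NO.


r = λ(v − 1)/(k − 1) = 1·714/34 = 21.
b = vr/k = 715·21/35 = 429.
Fisher's inequality: b ≥ v ⇔ 429 ≥ 715? NO.

NO


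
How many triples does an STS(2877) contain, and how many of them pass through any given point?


An STS(v) is a 2-(v, 3, 1) BIBD: block size k = 3, λ = 1.
Replication: r(k − 1) = λ(v − 1) ⇒ r·2 = 2877 − 1 = 2876 ⇒ r = 1438.
Block count: b = v(v − 1)/6 = 2877·2876/6 = 8274252/6 = 1379042.

r = 1438, b = 1379042.


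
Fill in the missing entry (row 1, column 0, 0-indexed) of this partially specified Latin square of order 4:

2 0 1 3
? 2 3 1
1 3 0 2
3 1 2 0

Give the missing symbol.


Row 1 contains symbols [1, 2, 3] — missing [0].
Column 0 contains symbols [1, 2, 3] — missing [0].
The missing symbol must appear in both missing sets; intersection = [0].
Therefore the hidden value is 0.

Missing value = 0.


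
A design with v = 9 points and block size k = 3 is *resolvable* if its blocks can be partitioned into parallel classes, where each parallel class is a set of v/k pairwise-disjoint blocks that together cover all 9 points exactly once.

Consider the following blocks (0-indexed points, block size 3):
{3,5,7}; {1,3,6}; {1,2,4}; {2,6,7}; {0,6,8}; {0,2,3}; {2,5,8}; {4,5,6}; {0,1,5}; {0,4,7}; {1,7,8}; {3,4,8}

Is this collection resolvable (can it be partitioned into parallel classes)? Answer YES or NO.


v = 9, block size k = 3, number of blocks = 12.
For resolvability, blocks must partition into parallel classes of size v/k = 3.
Total blocks must therefore be a multiple of 3: 12 = 3·4 + 0 ⇒ divisible ✓.
Greedy packing gives 4 candidate class(es). Each should be a full parallel class (size 3, covers all 9 points).
  Class 1 (3 blocks): {3,5,7}; {1,2,4}; {0,6,8}. Points covered: [0, 1, 2, 3, 4, 5, 6, 7, 8].
  Class 2 (3 blocks): {1,3,6}; {2,5,8}; {0,4,7}. Points covered: [0, 1, 2, 3, 4, 5, 6, 7, 8].
  Class 3 (3 blocks): {2,6,7}; {0,1,5}; {3,4,8}. Points covered: [0, 1, 2, 3, 4, 5, 6, 7, 8].
  Class 4 (3 blocks): {0,2,3}; {4,5,6}; {1,7,8}. Points covered: [0, 1, 2, 3, 4, 5, 6, 7, 8].
All classes full (size 3)? YES. All classes cover every point? YES.
Resolvable? YES.

YES


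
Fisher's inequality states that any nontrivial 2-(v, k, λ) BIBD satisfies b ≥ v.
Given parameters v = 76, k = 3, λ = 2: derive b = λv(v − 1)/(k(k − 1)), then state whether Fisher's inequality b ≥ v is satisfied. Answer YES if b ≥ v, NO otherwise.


b = λv(v − 1)/(k(k − 1)) = 2·76·75/(3·2) = 11400/6 = 1900.
Compare with v = 76: b ≥ v, so Fisher's inequality holds.

YES


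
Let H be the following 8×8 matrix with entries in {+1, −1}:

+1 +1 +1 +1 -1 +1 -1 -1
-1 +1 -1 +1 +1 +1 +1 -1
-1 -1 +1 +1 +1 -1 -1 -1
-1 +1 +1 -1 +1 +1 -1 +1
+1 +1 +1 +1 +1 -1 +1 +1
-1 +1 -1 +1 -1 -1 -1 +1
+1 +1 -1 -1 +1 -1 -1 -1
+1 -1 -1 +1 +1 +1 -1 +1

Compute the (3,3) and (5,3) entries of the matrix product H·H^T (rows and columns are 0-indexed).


Row 3 of H: [-1, 1, 1, -1, 1, 1, -1, 1].
Row 5 of H: [-1, 1, -1, 1, -1, -1, -1, 1].
(H·H^T)[3][3] = Σ_j H[3][j]·H[3][j] = (-1)² + (1)² + (1)² + (-1)² + (1)² + (1)² + (-1)² + (1)² = 1 + 1 + 1 + 1 + 1 + 1 + 1 + 1 = 8.
(H·H^T)[5][3] = Σ_j H[5][j]·H[3][j] = (-1)·(-1) + (1)·(1) + (-1)·(1) + (1)·(-1) + (-1)·(1) + (-1)·(1) + (-1)·(-1) + (1)·(1) = 1 + 1 + -1 + -1 + -1 + -1 + 1 + 1 = 0.
So rows 5 and 3 are orthogonal; the diagonal entry equals n = 8.

(3,3) entry = 8; (5,3) entry = 0.


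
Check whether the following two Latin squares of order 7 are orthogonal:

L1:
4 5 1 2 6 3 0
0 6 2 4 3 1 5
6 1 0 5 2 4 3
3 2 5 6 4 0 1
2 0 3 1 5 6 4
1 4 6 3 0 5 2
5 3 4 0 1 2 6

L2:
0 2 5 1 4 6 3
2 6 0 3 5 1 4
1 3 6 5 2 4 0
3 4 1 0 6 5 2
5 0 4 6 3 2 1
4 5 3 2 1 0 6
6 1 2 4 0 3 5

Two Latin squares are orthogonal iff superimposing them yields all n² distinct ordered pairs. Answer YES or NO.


Form the n² = 49 superimposed pairs (L1[i][j], L2[i][j]), row by row (rows and columns indexed from 0):
row 0: (4,0) (5,2) (1,5) (2,1) (6,4) (3,6) (0,3)
row 1: (0,2) (6,6) (2,0) (4,3) (3,5) (1,1) (5,4)
row 2: (6,1) (1,3) (0,6) (5,5) (2,2) (4,4) (3,0)
row 3: (3,3) (2,4) (5,1) (6,0) (4,6) (0,5) (1,2)
row 4: (2,5) (0,0) (3,4) (1,6) (5,3) (6,2) (4,1)
row 5: (1,4) (4,5) (6,3) (3,2) (0,1) (5,0) (2,6)
row 6: (5,6) (3,1) (4,2) (0,4) (1,0) (2,3) (6,5)
Orthogonality requires all 49 pairs distinct.
Check by first coordinate: for each symbol s of L1, list the L2 entries in the n cells where L1 = s; they must all differ.
  L1 = 0: L2 entries (in reading order) 3, 2, 6, 5, 0, 1, 4 — all 7 distinct ✓
  L1 = 1: L2 entries (in reading order) 5, 1, 3, 2, 6, 4, 0 — all 7 distinct ✓
  L1 = 2: L2 entries (in reading order) 1, 0, 2, 4, 5, 6, 3 — all 7 distinct ✓
  L1 = 3: L2 entries (in reading order) 6, 5, 0, 3, 4, 2, 1 — all 7 distinct ✓
  L1 = 4: L2 entries (in reading order) 0, 3, 4, 6, 1, 5, 2 — all 7 distinct ✓
  L1 = 5: L2 entries (in reading order) 2, 4, 5, 1, 3, 0, 6 — all 7 distinct ✓
  L1 = 6: L2 entries (in reading order) 4, 6, 1, 0, 2, 3, 5 — all 7 distinct ✓
Every symbol of L1 meets every symbol of L2 exactly once, so all 49 pairs are distinct (49 of 49).
Conclusion: YES.

YES


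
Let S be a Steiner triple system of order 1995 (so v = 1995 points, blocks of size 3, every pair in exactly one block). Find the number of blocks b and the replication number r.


An STS(v) is a 2-(v, 3, 1) BIBD: block size k = 3, λ = 1.
Replication: r(k − 1) = λ(v − 1) ⇒ r·2 = 1995 − 1 = 1994 ⇒ r = 997.
Block count: b = v(v − 1)/6 = 1995·1994/6 = 3978030/6 = 663005.
(Check via bk = vr: 663005·3 = 1989015 = 1995·997 = 1989015 ✓.)

r = 997, b = 663005.


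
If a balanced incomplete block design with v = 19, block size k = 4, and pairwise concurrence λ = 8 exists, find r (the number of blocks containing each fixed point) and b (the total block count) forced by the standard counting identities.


Any 2-(v, k, λ) BIBD satisfies two necessary conditions:
  (i)  Each point sits in r blocks, and counting incidences through any fixed point gives r(k − 1) = λ(v − 1), so r = λ(v − 1)/(k − 1).
  (ii) Total incidences bk = vr, so b = vr/k.
Step 1: r = λ(v − 1)/(k − 1) = 8·(19 − 1)/(4 − 1) = 8·18/3 = 144/3 = 48.
Step 2: b = vr/k = 19·48/4 = 912/4 = 228.
Check integrality: r = 48 ∈ Z ✓, b = 228 ∈ Z ✓.
(These identities are necessary conditions: they determine r and b for any design with these parameters, but do not by themselves prove that one exists.)

r = 48, b = 228.


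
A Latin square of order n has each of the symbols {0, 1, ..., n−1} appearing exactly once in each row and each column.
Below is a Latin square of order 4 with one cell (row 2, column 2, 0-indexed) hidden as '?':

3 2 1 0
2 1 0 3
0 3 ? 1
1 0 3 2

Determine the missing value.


Row 2 contains symbols [0, 1, 3] — missing [2].
Column 2 contains symbols [0, 1, 3] — missing [2].
The missing symbol must appear in both missing sets; intersection = [2].
Therefore the hidden value is 2.

Missing value = 2.


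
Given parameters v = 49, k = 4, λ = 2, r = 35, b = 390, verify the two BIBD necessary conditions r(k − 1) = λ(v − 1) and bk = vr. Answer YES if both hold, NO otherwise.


Condition (i): r(k − 1) = 35·3 = 105; λ(v − 1) = 2·48 = 96. Match? NO.
Condition (ii): bk = 390·4 = 1560; vr = 49·35 = 1715. Match? NO.
Both conditions hold? NO.

NO


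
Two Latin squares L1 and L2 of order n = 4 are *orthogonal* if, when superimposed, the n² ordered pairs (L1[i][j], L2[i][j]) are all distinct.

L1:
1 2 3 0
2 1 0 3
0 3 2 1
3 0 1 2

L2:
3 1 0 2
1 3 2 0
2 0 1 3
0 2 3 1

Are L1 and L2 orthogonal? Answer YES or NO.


Form the n² = 16 superimposed pairs (L1[i][j], L2[i][j]), row by row (rows and columns indexed from 0):
row 0: (1,3) (2,1) (3,0) (0,2)
row 1: (2,1) (1,3) (0,2) (3,0)
row 2: (0,2) (3,0) (2,1) (1,3)
row 3: (3,0) (0,2) (1,3) (2,1)
Orthogonality requires all 16 pairs distinct.
But the pair (2,1) repeats: cell (0,1) has L1 = 2, L2 = 1, and cell (1,0) has L1 = 2, L2 = 1.
A repeated pair means some other pair never occurs (only 4 distinct pairs out of 16), so the squares are not orthogonal.
Conclusion: NO.

NO


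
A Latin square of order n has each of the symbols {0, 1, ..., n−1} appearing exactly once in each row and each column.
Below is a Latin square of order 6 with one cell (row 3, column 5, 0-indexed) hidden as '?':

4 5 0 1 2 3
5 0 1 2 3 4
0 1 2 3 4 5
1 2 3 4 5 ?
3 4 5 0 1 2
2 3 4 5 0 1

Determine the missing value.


Row 3 contains symbols [1, 2, 3, 4, 5] — missing [0].
Column 5 contains symbols [1, 2, 3, 4, 5] — missing [0].
The missing symbol must appear in both missing sets; intersection = [0].
Therefore the hidden value is 0.

Missing value = 0.


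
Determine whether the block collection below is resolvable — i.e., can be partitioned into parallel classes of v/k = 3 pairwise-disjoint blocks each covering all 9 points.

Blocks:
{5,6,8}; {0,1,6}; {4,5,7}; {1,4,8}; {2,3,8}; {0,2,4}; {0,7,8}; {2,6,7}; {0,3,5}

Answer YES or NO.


v = 9, block size k = 3, number of blocks = 9.
For resolvability, blocks must partition into parallel classes of size v/k = 3.
Total blocks must therefore be a multiple of 3: 9 = 3·3 + 0 ⇒ divisible ✓.
Consider block {5,6,8}. The only other block(s) in the collection disjoint from it are {0,2,4} — just 1 block(s). Any parallel class containing {5,6,8} would need 2 other blocks each disjoint from it, so no parallel class of size 3 can contain {5,6,8}.
Since every block must belong to some parallel class in a resolution, the collection cannot be partitioned into parallel classes.
Resolvable? NO.

NO


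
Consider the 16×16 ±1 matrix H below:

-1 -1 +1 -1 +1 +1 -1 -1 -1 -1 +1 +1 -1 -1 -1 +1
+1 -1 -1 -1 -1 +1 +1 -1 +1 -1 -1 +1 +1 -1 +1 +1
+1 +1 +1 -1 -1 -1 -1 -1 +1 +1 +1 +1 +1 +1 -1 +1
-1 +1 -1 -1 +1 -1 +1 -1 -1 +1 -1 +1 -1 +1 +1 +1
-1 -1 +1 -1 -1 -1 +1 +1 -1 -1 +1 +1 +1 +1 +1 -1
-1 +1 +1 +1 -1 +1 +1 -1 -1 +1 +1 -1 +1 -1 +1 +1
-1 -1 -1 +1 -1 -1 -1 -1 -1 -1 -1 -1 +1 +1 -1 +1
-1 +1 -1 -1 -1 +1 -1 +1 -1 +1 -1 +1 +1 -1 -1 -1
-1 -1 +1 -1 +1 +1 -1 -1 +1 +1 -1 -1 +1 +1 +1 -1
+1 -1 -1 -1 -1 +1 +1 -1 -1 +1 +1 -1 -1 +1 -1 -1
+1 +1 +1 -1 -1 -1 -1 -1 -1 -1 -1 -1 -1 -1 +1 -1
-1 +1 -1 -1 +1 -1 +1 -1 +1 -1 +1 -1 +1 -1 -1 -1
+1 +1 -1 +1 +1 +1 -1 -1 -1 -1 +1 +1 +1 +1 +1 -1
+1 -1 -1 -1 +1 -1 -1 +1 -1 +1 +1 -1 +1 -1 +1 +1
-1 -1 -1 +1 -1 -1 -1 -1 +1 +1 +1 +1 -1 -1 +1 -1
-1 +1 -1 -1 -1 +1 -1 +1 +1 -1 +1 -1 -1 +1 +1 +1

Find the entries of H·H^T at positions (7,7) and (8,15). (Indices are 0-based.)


Row 7 of H: [-1, 1, -1, -1, -1, 1, -1, 1, -1, 1, -1, 1, 1, -1, -1, -1].
Row 8 of H: [-1, -1, 1, -1, 1, 1, -1, -1, 1, 1, -1, -1, 1, 1, 1, -1].
Row 15 of H: [-1, 1, -1, -1, -1, 1, -1, 1, 1, -1, 1, -1, -1, 1, 1, 1].
(H·H^T)[7][7] = Σ_j H[7][j]·H[7][j] = (-1)² + (1)² + (-1)² + (-1)² + (-1)² + (1)² + (-1)² + (1)² + (-1)² + (1)² + (-1)² + (1)² + (1)² + (-1)² + (-1)² + (-1)² = 1 + 1 + 1 + 1 + 1 + 1 + 1 + 1 + 1 + 1 + 1 + 1 + 1 + 1 + 1 + 1 = 16.
(H·H^T)[8][15] = Σ_j H[8][j]·H[15][j] = (-1)·(-1) + (-1)·(1) + (1)·(-1) + (-1)·(-1) + (1)·(-1) + (1)·(1) + (-1)·(-1) + (-1)·(1) + (1)·(1) + (1)·(-1) + (-1)·(1) + (-1)·(-1) + (1)·(-1) + (1)·(1) + (1)·(1) + (-1)·(1) = 1 + -1 + -1 + 1 + -1 + 1 + 1 + -1 + 1 + -1 + -1 + 1 + -1 + 1 + 1 + -1 = 0.
So rows 8 and 15 are orthogonal; the diagonal entry equals n = 16.

(7,7) entry = 16; (8,15) entry = 0.


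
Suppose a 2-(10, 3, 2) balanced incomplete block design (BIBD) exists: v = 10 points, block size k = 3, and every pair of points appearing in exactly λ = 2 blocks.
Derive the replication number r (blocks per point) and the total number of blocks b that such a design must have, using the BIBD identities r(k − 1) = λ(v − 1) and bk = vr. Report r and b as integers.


Any 2-(v, k, λ) BIBD satisfies two necessary conditions:
  (i)  Each point sits in r blocks, and counting incidences through any fixed point gives r(k − 1) = λ(v − 1), so r = λ(v − 1)/(k − 1).
  (ii) Total incidences bk = vr, so b = vr/k.
Step 1: r = λ(v − 1)/(k − 1) = 2·(10 − 1)/(3 − 1) = 2·9/2 = 18/2 = 9.
Step 2: b = vr/k = 10·9/3 = 90/3 = 30.
Check integrality: r = 9 ∈ Z ✓, b = 30 ∈ Z ✓.
(These identities are necessary conditions: they determine r and b for any design with these parameters, but do not by themselves prove that one exists.)

r = 9, b = 30.


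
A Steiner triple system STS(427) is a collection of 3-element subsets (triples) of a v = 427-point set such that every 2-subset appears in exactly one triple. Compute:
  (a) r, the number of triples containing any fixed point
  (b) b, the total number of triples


An STS(v) is a 2-(v, 3, 1) BIBD: block size k = 3, λ = 1.
Replication: r(k − 1) = λ(v − 1) ⇒ r·2 = 427 − 1 = 426 ⇒ r = 213.
Block count: b = v(v − 1)/6 = 427·426/6 = 181902/6 = 30317.

r = 213, b = 30317.


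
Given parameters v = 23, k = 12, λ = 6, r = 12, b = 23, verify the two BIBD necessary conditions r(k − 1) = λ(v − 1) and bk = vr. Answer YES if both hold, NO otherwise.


Condition (i): r(k − 1) = 12·11 = 132; λ(v − 1) = 6·22 = 132. Match? YES.
Condition (ii): bk = 23·12 = 276; vr = 23·12 = 276. Match? YES.
Both conditions hold? YES.

YES


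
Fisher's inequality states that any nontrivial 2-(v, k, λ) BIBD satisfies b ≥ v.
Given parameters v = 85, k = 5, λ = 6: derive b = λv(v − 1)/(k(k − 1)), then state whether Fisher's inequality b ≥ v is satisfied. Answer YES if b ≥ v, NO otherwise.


r = λ(v − 1)/(k − 1) = 6·84/4 = 126.
b = vr/k = 85·126/5 = 2142.
Fisher's inequality: b ≥ v ⇔ 2142 ≥ 85? YES.

YES


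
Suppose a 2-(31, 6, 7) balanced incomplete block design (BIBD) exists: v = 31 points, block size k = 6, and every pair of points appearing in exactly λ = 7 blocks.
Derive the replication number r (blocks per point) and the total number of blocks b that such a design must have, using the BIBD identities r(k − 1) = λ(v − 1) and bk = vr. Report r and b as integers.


Any 2-(v, k, λ) BIBD satisfies two necessary conditions:
  (i)  Each point sits in r blocks, and counting incidences through any fixed point gives r(k − 1) = λ(v − 1), so r = λ(v − 1)/(k − 1).
  (ii) Total incidences bk = vr, so b = vr/k.
Step 1: r = λ(v − 1)/(k − 1) = 7·(31 − 1)/(6 − 1) = 7·30/5 = 210/5 = 42.
Step 2: b = vr/k = 31·42/6 = 1302/6 = 217.
Check integrality: r = 42 ∈ Z ✓, b = 217 ∈ Z ✓.
(These identities are necessary conditions: they determine r and b for any design with these parameters, but do not by themselves prove that one exists.)

r = 42, b = 217.


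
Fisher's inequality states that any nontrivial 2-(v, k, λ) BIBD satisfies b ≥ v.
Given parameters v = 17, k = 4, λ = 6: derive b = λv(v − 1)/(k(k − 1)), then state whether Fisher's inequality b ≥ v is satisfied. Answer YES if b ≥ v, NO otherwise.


r = λ(v − 1)/(k − 1) = 6·16/3 = 32.
b = vr/k = 17·32/4 = 136.
Fisher's inequality: b ≥ v ⇔ 136 ≥ 17? YES.

YES


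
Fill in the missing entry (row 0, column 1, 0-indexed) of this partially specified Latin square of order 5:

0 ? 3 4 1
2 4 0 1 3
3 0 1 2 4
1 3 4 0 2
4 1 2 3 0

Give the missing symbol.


Row 0 contains symbols [0, 1, 3, 4] — missing [2].
Column 1 contains symbols [0, 1, 3, 4] — missing [2].
The missing symbol must appear in both missing sets; intersection = [2].
Therefore the hidden value is 2.

Missing value = 2.


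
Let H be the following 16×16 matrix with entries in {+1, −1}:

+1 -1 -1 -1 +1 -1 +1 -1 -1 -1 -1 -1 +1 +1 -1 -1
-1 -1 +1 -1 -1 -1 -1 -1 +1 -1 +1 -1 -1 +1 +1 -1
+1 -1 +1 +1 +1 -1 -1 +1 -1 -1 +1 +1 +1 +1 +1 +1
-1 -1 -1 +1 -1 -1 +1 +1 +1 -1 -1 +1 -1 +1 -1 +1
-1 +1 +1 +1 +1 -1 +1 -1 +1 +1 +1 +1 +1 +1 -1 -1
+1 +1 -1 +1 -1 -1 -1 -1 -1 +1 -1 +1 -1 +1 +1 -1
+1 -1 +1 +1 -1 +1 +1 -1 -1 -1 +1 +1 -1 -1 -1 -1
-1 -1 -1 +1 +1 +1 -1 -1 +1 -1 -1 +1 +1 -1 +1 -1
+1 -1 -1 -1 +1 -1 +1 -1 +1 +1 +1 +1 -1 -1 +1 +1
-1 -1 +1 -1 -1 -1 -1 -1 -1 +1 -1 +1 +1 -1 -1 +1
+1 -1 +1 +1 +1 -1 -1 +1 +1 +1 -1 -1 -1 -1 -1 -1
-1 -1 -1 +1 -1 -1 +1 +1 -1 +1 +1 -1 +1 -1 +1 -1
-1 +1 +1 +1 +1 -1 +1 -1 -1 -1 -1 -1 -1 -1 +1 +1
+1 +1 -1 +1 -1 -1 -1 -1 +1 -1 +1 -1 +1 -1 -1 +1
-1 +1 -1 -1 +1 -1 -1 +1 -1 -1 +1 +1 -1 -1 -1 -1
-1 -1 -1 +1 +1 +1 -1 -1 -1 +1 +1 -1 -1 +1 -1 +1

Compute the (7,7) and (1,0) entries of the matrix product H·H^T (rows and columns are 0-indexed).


Row 0 of H: [1, -1, -1, -1, 1, -1, 1, -1, -1, -1, -1, -1, 1, 1, -1, -1].
Row 1 of H: [-1, -1, 1, -1, -1, -1, -1, -1, 1, -1, 1, -1, -1, 1, 1, -1].
Row 7 of H: [-1, -1, -1, 1, 1, 1, -1, -1, 1, -1, -1, 1, 1, -1, 1, -1].
(H·H^T)[7][7] = Σ_j H[7][j]·H[7][j] = (-1)² + (-1)² + (-1)² + (1)² + (1)² + (1)² + (-1)² + (-1)² + (1)² + (-1)² + (-1)² + (1)² + (1)² + (-1)² + (1)² + (-1)² = 1 + 1 + 1 + 1 + 1 + 1 + 1 + 1 + 1 + 1 + 1 + 1 + 1 + 1 + 1 + 1 = 16.
(H·H^T)[1][0] = Σ_j H[1][j]·H[0][j] = (-1)·(1) + (-1)·(-1) + (1)·(-1) + (-1)·(-1) + (-1)·(1) + (-1)·(-1) + (-1)·(1) + (-1)·(-1) + (1)·(-1) + (-1)·(-1) + (1)·(-1) + (-1)·(-1) + (-1)·(1) + (1)·(1) + (1)·(-1) + (-1)·(-1) = -1 + 1 + -1 + 1 + -1 + 1 + -1 + 1 + -1 + 1 + -1 + 1 + -1 + 1 + -1 + 1 = 0.
So rows 1 and 0 are orthogonal; the diagonal entry equals n = 16.

(7,7) entry = 16; (1,0) entry = 0.


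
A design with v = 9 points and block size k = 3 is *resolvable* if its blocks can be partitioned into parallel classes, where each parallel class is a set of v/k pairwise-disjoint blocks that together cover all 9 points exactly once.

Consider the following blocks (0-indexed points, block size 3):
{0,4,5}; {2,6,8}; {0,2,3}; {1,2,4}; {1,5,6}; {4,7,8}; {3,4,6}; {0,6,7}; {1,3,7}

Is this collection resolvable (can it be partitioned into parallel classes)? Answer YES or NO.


v = 9, block size k = 3, number of blocks = 9.
For resolvability, blocks must partition into parallel classes of size v/k = 3.
Total blocks must therefore be a multiple of 3: 9 = 3·3 + 0 ⇒ divisible ✓.
Consider block {1,2,4}. The only other block(s) in the collection disjoint from it are {0,6,7} — just 1 block(s). Any parallel class containing {1,2,4} would need 2 other blocks each disjoint from it, so no parallel class of size 3 can contain {1,2,4}.
Since every block must belong to some parallel class in a resolution, the collection cannot be partitioned into parallel classes.
Resolvable? NO.

NO


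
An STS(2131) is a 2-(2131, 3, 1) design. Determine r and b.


An STS(v) is a 2-(v, 3, 1) BIBD: block size k = 3, λ = 1.
Replication: r(k − 1) = λ(v − 1) ⇒ r·2 = 2131 − 1 = 2130 ⇒ r = 1065.
Block count: b = v(v − 1)/6 = 2131·2130/6 = 4539030/6 = 756505.
(Check via bk = vr: 756505·3 = 2269515 = 2131·1065 = 2269515 ✓.)

r = 1065, b = 756505.


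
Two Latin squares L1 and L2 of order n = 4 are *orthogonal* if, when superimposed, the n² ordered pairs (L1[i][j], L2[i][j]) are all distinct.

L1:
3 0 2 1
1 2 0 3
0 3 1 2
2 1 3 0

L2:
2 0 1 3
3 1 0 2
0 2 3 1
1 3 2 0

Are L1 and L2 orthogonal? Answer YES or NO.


Form the n² = 16 superimposed pairs (L1[i][j], L2[i][j]), row by row (rows and columns indexed from 0):
row 0: (3,2) (0,0) (2,1) (1,3)
row 1: (1,3) (2,1) (0,0) (3,2)
row 2: (0,0) (3,2) (1,3) (2,1)
row 3: (2,1) (1,3) (3,2) (0,0)
Orthogonality requires all 16 pairs distinct.
But the pair (1,3) repeats: cell (0,3) has L1 = 1, L2 = 3, and cell (1,0) has L1 = 1, L2 = 3.
A repeated pair means some other pair never occurs (only 4 distinct pairs out of 16), so the squares are not orthogonal.
Conclusion: NO.

NO


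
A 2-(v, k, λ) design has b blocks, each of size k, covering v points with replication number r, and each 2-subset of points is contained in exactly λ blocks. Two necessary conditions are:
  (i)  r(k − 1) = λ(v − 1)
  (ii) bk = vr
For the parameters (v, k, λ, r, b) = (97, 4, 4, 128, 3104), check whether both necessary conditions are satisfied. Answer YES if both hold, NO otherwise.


Condition (i): r(k − 1) = 128·3 = 384; λ(v − 1) = 4·96 = 384. Match? YES.
Condition (ii): bk = 3104·4 = 12416; vr = 97·128 = 12416. Match? YES.
Both conditions hold? YES.

YES


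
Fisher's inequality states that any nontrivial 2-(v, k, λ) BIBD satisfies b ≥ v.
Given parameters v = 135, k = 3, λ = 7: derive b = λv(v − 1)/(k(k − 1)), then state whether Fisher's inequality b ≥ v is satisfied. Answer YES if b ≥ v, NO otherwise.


r = λ(v − 1)/(k − 1) = 7·134/2 = 469.
b = vr/k = 135·469/3 = 21105.
Fisher's inequality: b ≥ v ⇔ 21105 ≥ 135? YES.

YES


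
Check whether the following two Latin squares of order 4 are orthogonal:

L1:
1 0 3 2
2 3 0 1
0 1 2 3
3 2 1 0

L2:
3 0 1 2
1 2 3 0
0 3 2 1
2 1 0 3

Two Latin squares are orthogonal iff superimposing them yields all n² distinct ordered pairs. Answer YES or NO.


Form the n² = 16 superimposed pairs (L1[i][j], L2[i][j]), row by row (rows and columns indexed from 0):
row 0: (1,3) (0,0) (3,1) (2,2)
row 1: (2,1) (3,2) (0,3) (1,0)
row 2: (0,0) (1,3) (2,2) (3,1)
row 3: (3,2) (2,1) (1,0) (0,3)
Orthogonality requires all 16 pairs distinct.
But the pair (0,0) repeats: cell (0,1) has L1 = 0, L2 = 0, and cell (2,0) has L1 = 0, L2 = 0.
A repeated pair means some other pair never occurs (only 8 distinct pairs out of 16), so the squares are not orthogonal.
Conclusion: NO.

NO


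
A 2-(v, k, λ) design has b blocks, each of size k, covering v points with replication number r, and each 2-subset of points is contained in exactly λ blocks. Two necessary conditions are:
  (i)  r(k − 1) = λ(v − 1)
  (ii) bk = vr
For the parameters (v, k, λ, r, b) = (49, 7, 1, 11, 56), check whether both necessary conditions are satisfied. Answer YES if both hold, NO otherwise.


Condition (i): r(k − 1) = 11·6 = 66; λ(v − 1) = 1·48 = 48. Match? NO.
Condition (ii): bk = 56·7 = 392; vr = 49·11 = 539. Match? NO.
Both conditions hold? NO.

NO


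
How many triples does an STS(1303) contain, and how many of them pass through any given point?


An STS(v) is a 2-(v, 3, 1) BIBD: block size k = 3, λ = 1.
Replication: r(k − 1) = λ(v − 1) ⇒ r·2 = 1303 − 1 = 1302 ⇒ r = 651.
Block count: bk = vr ⇒ b·3 = 1303·651 = 848253 ⇒ b = 282751.

r = 651, b = 282751.


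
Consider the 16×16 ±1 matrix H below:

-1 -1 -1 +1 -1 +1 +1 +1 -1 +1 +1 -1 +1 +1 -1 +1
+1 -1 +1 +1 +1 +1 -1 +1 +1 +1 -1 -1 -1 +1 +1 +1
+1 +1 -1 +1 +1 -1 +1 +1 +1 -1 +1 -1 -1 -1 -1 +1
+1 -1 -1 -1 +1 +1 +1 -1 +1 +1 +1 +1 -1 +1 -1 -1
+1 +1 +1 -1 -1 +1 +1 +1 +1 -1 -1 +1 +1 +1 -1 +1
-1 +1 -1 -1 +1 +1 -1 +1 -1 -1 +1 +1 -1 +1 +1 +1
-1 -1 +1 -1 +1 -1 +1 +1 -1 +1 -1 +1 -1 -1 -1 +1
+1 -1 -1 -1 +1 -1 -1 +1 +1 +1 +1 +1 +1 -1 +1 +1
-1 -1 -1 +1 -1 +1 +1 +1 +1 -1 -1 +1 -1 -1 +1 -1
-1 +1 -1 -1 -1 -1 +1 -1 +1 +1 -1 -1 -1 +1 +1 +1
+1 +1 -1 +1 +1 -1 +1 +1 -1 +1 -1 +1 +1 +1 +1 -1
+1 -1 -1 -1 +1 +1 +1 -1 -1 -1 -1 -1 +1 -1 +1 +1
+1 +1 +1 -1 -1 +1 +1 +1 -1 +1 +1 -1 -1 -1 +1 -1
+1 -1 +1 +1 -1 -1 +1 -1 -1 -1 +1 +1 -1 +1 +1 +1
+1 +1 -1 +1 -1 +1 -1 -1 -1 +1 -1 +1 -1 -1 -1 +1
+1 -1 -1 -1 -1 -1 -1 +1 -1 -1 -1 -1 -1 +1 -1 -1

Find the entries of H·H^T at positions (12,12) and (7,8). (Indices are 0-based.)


Row 7 of H: [1, -1, -1, -1, 1, -1, -1, 1, 1, 1, 1, 1, 1, -1, 1, 1].
Row 8 of H: [-1, -1, -1, 1, -1, 1, 1, 1, 1, -1, -1, 1, -1, -1, 1, -1].
Row 12 of H: [1, 1, 1, -1, -1, 1, 1, 1, -1, 1, 1, -1, -1, -1, 1, -1].
(H·H^T)[12][12] = Σ_j H[12][j]·H[12][j] = (1)² + (1)² + (1)² + (-1)² + (-1)² + (1)² + (1)² + (1)² + (-1)² + (1)² + (1)² + (-1)² + (-1)² + (-1)² + (1)² + (-1)² = 1 + 1 + 1 + 1 + 1 + 1 + 1 + 1 + 1 + 1 + 1 + 1 + 1 + 1 + 1 + 1 = 16.
(H·H^T)[7][8] = Σ_j H[7][j]·H[8][j] = (1)·(-1) + (-1)·(-1) + (-1)·(-1) + (-1)·(1) + (1)·(-1) + (-1)·(1) + (-1)·(1) + (1)·(1) + (1)·(1) + (1)·(-1) + (1)·(-1) + (1)·(1) + (1)·(-1) + (-1)·(-1) + (1)·(1) + (1)·(-1) = -1 + 1 + 1 + -1 + -1 + -1 + -1 + 1 + 1 + -1 + -1 + 1 + -1 + 1 + 1 + -1 = -2.
Rows 7 and 8 are not orthogonal (dot product = -2 ≠ 0), so H is not a Hadamard matrix.

(12,12) entry = 16; (7,8) entry = -2.


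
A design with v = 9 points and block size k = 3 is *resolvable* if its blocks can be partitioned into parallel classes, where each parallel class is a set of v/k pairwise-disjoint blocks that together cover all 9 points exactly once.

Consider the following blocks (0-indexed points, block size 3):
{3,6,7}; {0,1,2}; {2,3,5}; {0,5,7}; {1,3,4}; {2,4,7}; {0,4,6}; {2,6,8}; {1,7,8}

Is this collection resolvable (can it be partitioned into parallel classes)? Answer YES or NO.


v = 9, block size k = 3, number of blocks = 9.
For resolvability, blocks must partition into parallel classes of size v/k = 3.
Total blocks must therefore be a multiple of 3: 9 = 3·3 + 0 ⇒ divisible ✓.
Consider block {3,6,7}. The only other block(s) in the collection disjoint from it are {0,1,2} — just 1 block(s). Any parallel class containing {3,6,7} would need 2 other blocks each disjoint from it, so no parallel class of size 3 can contain {3,6,7}.
Since every block must belong to some parallel class in a resolution, the collection cannot be partitioned into parallel classes.
Resolvable? NO.

NO


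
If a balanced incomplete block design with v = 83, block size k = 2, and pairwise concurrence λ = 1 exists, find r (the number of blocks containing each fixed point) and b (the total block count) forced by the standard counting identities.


Any 2-(v, k, λ) BIBD satisfies two necessary conditions:
  (i)  Each point sits in r blocks, and counting incidences through any fixed point gives r(k − 1) = λ(v − 1), so r = λ(v − 1)/(k − 1).
  (ii) Total incidences bk = vr, so b = vr/k.
Step 1: r = λ(v − 1)/(k − 1) = 1·(83 − 1)/(2 − 1) = 1·82/1 = 82/1 = 82.
Step 2: b = vr/k = 83·82/2 = 6806/2 = 3403.
Check integrality: r = 82 ∈ Z ✓, b = 3403 ∈ Z ✓.
(These identities are necessary conditions: they determine r and b for any design with these parameters, but do not by themselves prove that one exists.)

r = 82, b = 3403.


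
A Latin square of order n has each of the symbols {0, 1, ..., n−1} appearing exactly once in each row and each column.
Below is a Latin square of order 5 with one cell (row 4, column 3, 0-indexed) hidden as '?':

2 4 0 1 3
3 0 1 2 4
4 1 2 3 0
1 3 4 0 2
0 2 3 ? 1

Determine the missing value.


Row 4 contains symbols [0, 1, 2, 3] — missing [4].
Column 3 contains symbols [0, 1, 2, 3] — missing [4].
The missing symbol must appear in both missing sets; intersection = [4].
Therefore the hidden value is 4.

Missing value = 4.


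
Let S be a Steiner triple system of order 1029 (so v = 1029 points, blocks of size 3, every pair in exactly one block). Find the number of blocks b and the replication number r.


An STS(v) is a 2-(v, 3, 1) BIBD: block size k = 3, λ = 1.
Replication: r(k − 1) = λ(v − 1) ⇒ r·2 = 1029 − 1 = 1028 ⇒ r = 514.
Block count: bk = vr ⇒ b·3 = 1029·514 = 528906 ⇒ b = 176302.

r = 514, b = 176302.


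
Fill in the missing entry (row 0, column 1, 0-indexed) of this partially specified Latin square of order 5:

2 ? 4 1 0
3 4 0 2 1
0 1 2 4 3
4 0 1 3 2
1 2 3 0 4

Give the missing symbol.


Row 0 contains symbols [0, 1, 2, 4] — missing [3].
Column 1 contains symbols [0, 1, 2, 4] — missing [3].
The missing symbol must appear in both missing sets; intersection = [3].
Therefore the hidden value is 3.

Missing value = 3.


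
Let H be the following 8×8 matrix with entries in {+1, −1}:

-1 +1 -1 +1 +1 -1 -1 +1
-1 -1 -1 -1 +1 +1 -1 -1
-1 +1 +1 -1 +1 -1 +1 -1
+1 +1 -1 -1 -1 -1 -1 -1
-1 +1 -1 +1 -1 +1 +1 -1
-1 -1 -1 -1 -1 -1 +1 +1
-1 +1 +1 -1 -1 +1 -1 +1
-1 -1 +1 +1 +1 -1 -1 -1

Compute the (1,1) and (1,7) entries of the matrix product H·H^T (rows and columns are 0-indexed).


Row 1 of H: [-1, -1, -1, -1, 1, 1, -1, -1].
Row 7 of H: [-1, -1, 1, 1, 1, -1, -1, -1].
(H·H^T)[1][1] = Σ_j H[1][j]·H[1][j] = (-1)² + (-1)² + (-1)² + (-1)² + (1)² + (1)² + (-1)² + (-1)² = 1 + 1 + 1 + 1 + 1 + 1 + 1 + 1 = 8.
(H·H^T)[1][7] = Σ_j H[1][j]·H[7][j] = (-1)·(-1) + (-1)·(-1) + (-1)·(1) + (-1)·(1) + (1)·(1) + (1)·(-1) + (-1)·(-1) + (-1)·(-1) = 1 + 1 + -1 + -1 + 1 + -1 + 1 + 1 = 2.
Rows 1 and 7 are not orthogonal (dot product = 2 ≠ 0), so H is not a Hadamard matrix.

(1,1) entry = 8; (1,7) entry = 2.


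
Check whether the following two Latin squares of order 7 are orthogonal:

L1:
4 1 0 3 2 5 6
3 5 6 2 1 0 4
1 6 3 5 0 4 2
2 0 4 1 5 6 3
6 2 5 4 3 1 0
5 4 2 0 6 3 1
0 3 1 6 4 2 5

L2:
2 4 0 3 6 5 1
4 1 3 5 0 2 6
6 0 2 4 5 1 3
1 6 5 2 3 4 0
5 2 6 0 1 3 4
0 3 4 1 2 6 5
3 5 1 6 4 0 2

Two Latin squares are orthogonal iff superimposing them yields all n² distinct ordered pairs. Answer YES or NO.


Form the n² = 49 superimposed pairs (L1[i][j], L2[i][j]), row by row (rows and columns indexed from 0):
row 0: (4,2) (1,4) (0,0) (3,3) (2,6) (5,5) (6,1)
row 1: (3,4) (5,1) (6,3) (2,5) (1,0) (0,2) (4,6)
row 2: (1,6) (6,0) (3,2) (5,4) (0,5) (4,1) (2,3)
row 3: (2,1) (0,6) (4,5) (1,2) (5,3) (6,4) (3,0)
row 4: (6,5) (2,2) (5,6) (4,0) (3,1) (1,3) (0,4)
row 5: (5,0) (4,3) (2,4) (0,1) (6,2) (3,6) (1,5)
row 6: (0,3) (3,5) (1,1) (6,6) (4,4) (2,0) (5,2)
Orthogonality requires all 49 pairs distinct.
Check by first coordinate: for each symbol s of L1, list the L2 entries in the n cells where L1 = s; they must all differ.
  L1 = 0: L2 entries (in reading order) 0, 2, 5, 6, 4, 1, 3 — all 7 distinct ✓
  L1 = 1: L2 entries (in reading order) 4, 0, 6, 2, 3, 5, 1 — all 7 distinct ✓
  L1 = 2: L2 entries (in reading order) 6, 5, 3, 1, 2, 4, 0 — all 7 distinct ✓
  L1 = 3: L2 entries (in reading order) 3, 4, 2, 0, 1, 6, 5 — all 7 distinct ✓
  L1 = 4: L2 entries (in reading order) 2, 6, 1, 5, 0, 3, 4 — all 7 distinct ✓
  L1 = 5: L2 entries (in reading order) 5, 1, 4, 3, 6, 0, 2 — all 7 distinct ✓
  L1 = 6: L2 entries (in reading order) 1, 3, 0, 4, 5, 2, 6 — all 7 distinct ✓
Every symbol of L1 meets every symbol of L2 exactly once, so all 49 pairs are distinct (49 of 49).
Conclusion: YES.

YES
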